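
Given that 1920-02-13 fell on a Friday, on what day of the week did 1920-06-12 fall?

February 1920: 29 − 13 = 16 days remain (1920 is a leap year, so February has 29 days).
Then March (31), April (30), May (31): 31 + 30 + 31 = 92 days.
June 1–12, 1920: 12 days.
Total: 16 + 92 + 12 = 120 days.
120 mod 7 = 1, so 1 day after Friday is Saturday.

Saturday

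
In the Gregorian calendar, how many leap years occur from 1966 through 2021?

Years divisible by 4: 1968, 1972, …, 2020 — 14 in all.
2000 is divisible by 400, so still leap.
No century exceptions apply. Count: 14.

14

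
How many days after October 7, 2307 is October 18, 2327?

7316

Day-of-year of October 7, 2307: 280.
Day-of-year of October 18, 2327: 291.
2307 has 365 days, so 365 − 280 = 85 days remain in 2307.
Full years 2308–2326: 14 common + 5 leap = 14×365 + 5×366 = 6940 days.
Total: 85 + 6940 + 291 = 7316 days.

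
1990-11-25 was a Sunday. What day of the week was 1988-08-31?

Count forward from the earlier date (August 31, 1988) to the later (November 25, 1990):
Day-of-year of August 31, 1988: 244.
Day-of-year of November 25, 1990: 329.
1988 has 366 days, so 366 − 244 = 122 days remain in 1988.
Full years: 1989: 365. Sum = 365.
Total: 122 + 365 + 329 = 816 days.
816 mod 7 = 4, so 4 days before Sunday is Wednesday.

Wednesday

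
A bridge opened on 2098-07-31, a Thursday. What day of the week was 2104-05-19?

Monday

July 31, 2098 → July 31, 2099: 365 days.
July 31, 2099 → July 31, 2100: 365 days (2100 is not a leap year (divisible by 100 but not 400)).
July 31, 2100 → July 31, 2101: 365 days.
July 31, 2101 → July 31, 2102: 365 days.
July 31, 2102 → July 31, 2103: 365 days.
July 2103: 31 − 31 = 0 days remain.
Then 9 full months totalling 274 days.
May 1–19, 2104: 19 days.
Residual: 293 days.
Total: 2118 days.
2118 mod 7 = 4, so 4 days after Thursday is Monday.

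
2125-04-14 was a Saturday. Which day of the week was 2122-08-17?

Monday

Count forward from the earlier date (August 17, 2122) to the later (April 14, 2125):
Day-of-year of August 17, 2122: 229.
Day-of-year of April 14, 2125: 104.
2122 has 365 days, so 365 − 229 = 136 days remain in 2122.
Full years: 2123: 365; 2124: 366. Sum = 731.
Total: 136 + 731 + 104 = 971 days.
971 mod 7 = 5, so 5 days before Saturday is Monday.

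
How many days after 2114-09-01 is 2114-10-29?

58

September 2114: 30 − 1 = 29 days remain.
October 1–29, 2114: 29 days.
Total: 29 + 29 = 58 days.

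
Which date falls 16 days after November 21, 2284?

December 7, 2284

Count 16 days after November 21, 2284:
November 2284: 30 − 21 = 9 days remain.
December 1–7, 2284: 7 days.
Total: 9 + 7 = 16 days.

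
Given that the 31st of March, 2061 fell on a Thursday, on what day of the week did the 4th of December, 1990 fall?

Count forward from the earlier date (December 4, 1990) to the later (March 31, 2061):
Day-of-year of December 4, 1990: 338.
Day-of-year of March 31, 2061: 90.
1990 has 365 days, so 365 − 338 = 27 days remain in 1990.
Full years 1991–2060: 52 common + 18 leap = 52×365 + 18×366 = 25568 days.
Total: 27 + 25568 + 90 = 25685 days.
25685 mod 7 = 2, so 2 days before Thursday is Tuesday.

Tuesday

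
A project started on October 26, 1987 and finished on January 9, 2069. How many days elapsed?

29661

From October 26, 1987 to October 26, 2068: 81 years, of which 21 contain a Feb 29 — 60×365 + 21×366 = 29586 days.
(2000 is a leap year (divisible by 400).)
October 2068: 31 − 26 = 5 days remain.
Then November (30), December (31): 30 + 31 = 61 days.
January 1–9, 2069: 9 days.
Residual: 75 days.
Total: 29661 days.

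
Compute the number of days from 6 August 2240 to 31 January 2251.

3830

From August 6, 2240 to August 6, 2250: 10 years, of which 2 contain a Feb 29 — 8×365 + 2×366 = 3652 days.
August 2250: 31 − 6 = 25 days remain.
Then September (30), October (31), November (30), December (31): 30 + 31 + 30 + 31 = 122 days.
January 1–31, 2251: 31 days.
Residual: 178 days.
Total: 3830 days.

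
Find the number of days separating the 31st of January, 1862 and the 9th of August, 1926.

Day-of-year of January 31, 1862: 31.
Day-of-year of August 9, 1926: 221.
1862 has 365 days, so 365 − 31 = 334 days remain in 1862.
Full years 1863–1925: 48 common + 15 leap = 48×365 + 15×366 = 23010 days.
Total: 334 + 23010 + 221 = 23565 days.

23565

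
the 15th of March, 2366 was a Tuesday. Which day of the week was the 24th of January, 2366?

Count forward from the earlier date (January 24, 2366) to the later (March 15, 2366):
January 2366: 31 − 24 = 7 days remain.
Then February 2366 (28): 28 days.
March 1–15, 2366: 15 days.
Total: 7 + 28 + 15 = 50 days.
50 mod 7 = 1, so 1 day before Tuesday is Monday.

Monday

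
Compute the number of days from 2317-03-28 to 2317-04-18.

21

March 2317: 31 − 28 = 3 days remain.
April 1–18, 2317: 18 days.
Total: 3 + 18 = 21 days.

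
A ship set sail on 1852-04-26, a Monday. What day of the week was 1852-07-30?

April 1852: 30 − 26 = 4 days remain.
Then May (31), June (30): 31 + 30 = 61 days.
July 1–30, 1852: 30 days.
Total: 4 + 61 + 30 = 95 days.
95 mod 7 = 4, so 4 days after Monday is Friday.

Friday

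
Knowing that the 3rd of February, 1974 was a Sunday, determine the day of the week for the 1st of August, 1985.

Thursday

Day-of-year of February 3, 1974: 34.
Day-of-year of August 1, 1985: 213.
1974 has 365 days, so 365 − 34 = 331 days remain in 1974.
Full years 1975–1984: 7 common + 3 leap = 7×365 + 3×366 = 3653 days.
Total: 331 + 3653 + 213 = 4197 days.
4197 mod 7 = 4, so 4 days after Sunday is Thursday.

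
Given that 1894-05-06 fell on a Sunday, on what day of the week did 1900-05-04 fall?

May 6, 1894 → May 6, 1895: 365 days.
May 6, 1895 → May 6, 1896: 366 days (1896 is a leap year).
May 6, 1896 → May 6, 1897: 365 days.
May 6, 1897 → May 6, 1898: 365 days.
May 6, 1898 → May 6, 1899: 365 days.
May 1899: 31 − 6 = 25 days remain.
Then 11 full months totalling 334 days.
May 1–4, 1900: 4 days.
Residual: 363 days.
Total: 2189 days.
2189 mod 7 = 5, so 5 days after Sunday is Friday.

Friday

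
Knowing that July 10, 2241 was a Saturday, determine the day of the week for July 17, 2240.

Friday

Count forward from the earlier date (July 17, 2240) to the later (July 10, 2241):
July 2240: 31 − 17 = 14 days remain.
Then 11 full months totalling 334 days.
July 1–10, 2241: 10 days.
Residual: 358 days.
Total: 358 days.
358 mod 7 = 1, so 1 day before Saturday is Friday.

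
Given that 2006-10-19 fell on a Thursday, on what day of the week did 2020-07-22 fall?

Wednesday

From October 19, 2006 to October 19, 2019: 13 years, of which 3 contain a Feb 29 — 10×365 + 3×366 = 4748 days.
October 2019: 31 − 19 = 12 days remain.
Then November (30), December (31), January (31), February 2020 (29), March (31), April (30), May (31), June (30): 30 + 31 + 31 + 29 + 31 + 30 + 31 + 30 = 243 days.
July 1–22, 2020: 22 days.
Residual: 277 days.
Total: 5025 days.
5025 mod 7 = 6, so 6 days after Thursday is Wednesday.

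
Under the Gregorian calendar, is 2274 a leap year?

2274 is not a leap year.

No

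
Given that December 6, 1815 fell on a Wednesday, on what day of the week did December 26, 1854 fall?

Tuesday

From December 6, 1815 to December 6, 1854: 39 years, of which 10 contain a Feb 29 — 29×365 + 10×366 = 14245 days.
Within December 1854: 26 − 6 = 20 days.
Total: 14265 days.
14265 mod 7 = 6, so 6 days after Wednesday is Tuesday.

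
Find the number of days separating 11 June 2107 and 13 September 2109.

825

Day-of-year of June 11, 2107: 162.
Day-of-year of September 13, 2109: 256.
2107 has 365 days, so 365 − 162 = 203 days remain in 2107.
Full years: 2108: 366. Sum = 366.
Total: 203 + 366 + 256 = 825 days.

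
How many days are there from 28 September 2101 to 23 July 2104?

1029

September 28, 2101 → September 28, 2102: 365 days.
September 28, 2102 → September 28, 2103: 365 days.
September 2103: 30 − 28 = 2 days remain.
Then 9 full months totalling 274 days.
July 1–23, 2104: 23 days.
Residual: 299 days.
Total: 1029 days.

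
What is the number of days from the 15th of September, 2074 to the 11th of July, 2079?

1760

Day-of-year of September 15, 2074: 258.
Day-of-year of July 11, 2079: 192.
2074 has 365 days, so 365 − 258 = 107 days remain in 2074.
Full years: 2075: 365; 2076: 366; 2077: 365; 2078: 365. Sum = 1461.
Total: 107 + 1461 + 192 = 1760 days.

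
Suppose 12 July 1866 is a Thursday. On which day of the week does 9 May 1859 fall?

Count forward from the earlier date (May 9, 1859) to the later (July 12, 1866):
From May 9, 1859 to May 9, 1866: 7 years, of which 2 contain a Feb 29 — 5×365 + 2×366 = 2557 days.
May 1866: 31 − 9 = 22 days remain.
Then June (30): 30 days.
July 1–12, 1866: 12 days.
Residual: 64 days.
Total: 2621 days.
2621 mod 7 = 3, so 3 days before Thursday is Monday.

Monday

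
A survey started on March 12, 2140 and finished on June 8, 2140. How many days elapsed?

88

March 2140: 31 − 12 = 19 days remain.
Then April (30), May (31): 30 + 31 = 61 days.
June 1–8, 2140: 8 days.
Total: 19 + 61 + 8 = 88 days.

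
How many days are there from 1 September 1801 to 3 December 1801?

93

September 1801: 30 − 1 = 29 days remain.
Then October (31), November (30): 31 + 30 = 61 days.
December 1–3, 1801: 3 days.
Total: 29 + 61 + 3 = 93 days.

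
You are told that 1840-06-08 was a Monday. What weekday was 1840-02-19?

Wednesday

Count forward from the earlier date (February 19, 1840) to the later (June 8, 1840):
February 1840: 29 − 19 = 10 days remain (1840 is a leap year, so February has 29 days).
Then March (31), April (30), May (31): 31 + 30 + 31 = 92 days.
June 1–8, 1840: 8 days.
Total: 10 + 92 + 8 = 110 days.
110 mod 7 = 5, so 5 days before Monday is Wednesday.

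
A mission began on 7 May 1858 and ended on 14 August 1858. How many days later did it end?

May 1858: 31 − 7 = 24 days remain.
Then June (30), July (31): 30 + 31 = 61 days.
August 1–14, 1858: 14 days.
Total: 24 + 61 + 14 = 99 days.

99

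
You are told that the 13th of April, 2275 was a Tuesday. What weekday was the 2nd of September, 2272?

Count forward from the earlier date (September 2, 2272) to the later (April 13, 2275):
September 2, 2272 → September 2, 2273: 365 days.
September 2, 2273 → September 2, 2274: 365 days.
September 2274: 30 − 2 = 28 days remain.
Then October (31), November (30), December (31), January (31), February 2275 (28), March (31): 31 + 30 + 31 + 31 + 28 + 31 = 182 days.
April 1–13, 2275: 13 days.
Residual: 223 days.
Total: 953 days.
953 mod 7 = 1, so 1 day before Tuesday is Monday.

Monday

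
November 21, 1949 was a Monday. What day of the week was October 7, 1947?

Count forward from the earlier date (October 7, 1947) to the later (November 21, 1949):
October 7, 1947 → October 7, 1948: 366 days (1948 is a leap year).
October 7, 1948 → October 7, 1949: 365 days.
October 1949: 31 − 7 = 24 days remain.
November 1–21, 1949: 21 days.
Residual: 45 days.
Total: 776 days.
776 mod 7 = 6, so 6 days before Monday is Tuesday.

Tuesday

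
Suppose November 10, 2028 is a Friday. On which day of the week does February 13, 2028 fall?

Count forward from the earlier date (February 13, 2028) to the later (November 10, 2028):
February 2028: 29 − 13 = 16 days remain (2028 is a leap year, so February has 29 days).
Then March (31), April (30), May (31), June (30), July (31), August (31), September (30), October (31): 31 + 30 + 31 + 30 + 31 + 31 + 30 + 31 = 245 days.
November 1–10, 2028: 10 days.
Total: 16 + 245 + 10 = 271 days.
271 mod 7 = 5, so 5 days before Friday is Sunday.

Sunday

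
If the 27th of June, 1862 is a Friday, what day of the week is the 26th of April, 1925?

From June 27, 1862 to June 27, 1924: 62 years, of which 15 contain a Feb 29 — 47×365 + 15×366 = 22645 days.
(1900 is not a leap year (divisible by 100 but not 400).)
June 1924: 30 − 27 = 3 days remain.
Then 9 full months totalling 274 days.
April 1–26, 1925: 26 days.
Residual: 303 days.
Total: 22948 days.
22948 mod 7 = 2, so 2 days after Friday is Sunday.

Sunday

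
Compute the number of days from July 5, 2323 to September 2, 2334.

Day-of-year of July 5, 2323: 186.
Day-of-year of September 2, 2334: 245.
2323 has 365 days, so 365 − 186 = 179 days remain in 2323.
Full years 2324–2333: 7 common + 3 leap = 7×365 + 3×366 = 3653 days.
Total: 179 + 3653 + 245 = 4077 days.

4077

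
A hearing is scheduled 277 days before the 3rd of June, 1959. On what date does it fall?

the 30th of August, 1958

Count 277 days before June 3, 1959:
August 1958: 31 − 30 = 1 day remains.
Then 9 full months totalling 273 days.
June 1–3, 1959: 3 days.
Total: 1 + 273 + 3 = 277 days.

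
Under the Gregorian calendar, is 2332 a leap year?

2332 is a leap year.

Yes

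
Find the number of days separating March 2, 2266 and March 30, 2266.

Within March 2266: 30 − 2 = 28 days.

28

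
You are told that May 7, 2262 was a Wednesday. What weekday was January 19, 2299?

Thursday

From May 7, 2262 to May 7, 2298: 36 years, of which 9 contain a Feb 29 — 27×365 + 9×366 = 13149 days.
May 2298: 31 − 7 = 24 days remain.
Then June (30), July (31), August (31), September (30), October (31), November (30), December (31): 30 + 31 + 31 + 30 + 31 + 30 + 31 = 214 days.
January 1–19, 2299: 19 days.
Residual: 257 days.
Total: 13406 days.
13406 mod 7 = 1, so 1 day after Wednesday is Thursday.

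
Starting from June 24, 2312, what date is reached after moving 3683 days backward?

May 25, 2302

Count 3683 days before June 24, 2312:
Day-of-year of May 25, 2302: 145.
Day-of-year of June 24, 2312: 176.
2302 has 365 days, so 365 − 145 = 220 days remain in 2302.
Full years 2303–2311: 7 common + 2 leap = 7×365 + 2×366 = 3287 days.
Total: 220 + 3287 + 176 = 3683 days.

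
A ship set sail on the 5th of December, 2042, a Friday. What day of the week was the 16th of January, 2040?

Count forward from the earlier date (January 16, 2040) to the later (December 5, 2042):
January 2040: 31 − 16 = 15 days remain.
Then 34 full months totalling 1034 days.
December 1–5, 2042: 5 days.
Total: 15 + 1034 + 5 = 1054 days.
1054 mod 7 = 4, so 4 days before Friday is Monday.

Monday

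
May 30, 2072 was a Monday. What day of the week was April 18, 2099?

Day-of-year of May 30, 2072: 151.
Day-of-year of April 18, 2099: 108.
2072 has 366 days, so 366 − 151 = 215 days remain in 2072.
Full years 2073–2098: 20 common + 6 leap = 20×365 + 6×366 = 9496 days.
Total: 215 + 9496 + 108 = 9819 days.
9819 mod 7 = 5, so 5 days after Monday is Saturday.

Saturday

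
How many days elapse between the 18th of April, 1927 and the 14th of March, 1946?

From April 18, 1927 to April 18, 1945: 18 years, of which 5 contain a Feb 29 — 13×365 + 5×366 = 6575 days.
April 1945: 30 − 18 = 12 days remain.
Then 10 full months totalling 304 days.
March 1–14, 1946: 14 days.
Residual: 330 days.
Total: 6905 days.

6905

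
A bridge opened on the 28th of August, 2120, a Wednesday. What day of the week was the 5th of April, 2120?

Friday

Count forward from the earlier date (April 5, 2120) to the later (August 28, 2120):
April 2120: 30 − 5 = 25 days remain.
Then May (31), June (30), July (31): 31 + 30 + 31 = 92 days.
August 1–28, 2120: 28 days.
Total: 25 + 92 + 28 = 145 days.
145 mod 7 = 5, so 5 days before Wednesday is Friday.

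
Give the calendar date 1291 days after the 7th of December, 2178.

the 20th of June, 2182

Count 1291 days after December 7, 2178:
Day-of-year of December 7, 2178: 341.
Day-of-year of June 20, 2182: 171.
2178 has 365 days, so 365 − 341 = 24 days remain in 2178.
Full years: 2179: 365; 2180: 366; 2181: 365. Sum = 1096.
Total: 24 + 1096 + 171 = 1291 days.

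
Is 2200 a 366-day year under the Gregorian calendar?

2200 is not a leap year (divisible by 100 but not 400).

No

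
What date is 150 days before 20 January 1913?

23 August 1912

Count 150 days before January 20, 1913:
August 1912: 31 − 23 = 8 days remain.
Then September (30), October (31), November (30), December (31): 30 + 31 + 30 + 31 = 122 days.
January 1–20, 1913: 20 days.
Total: 8 + 122 + 20 = 150 days.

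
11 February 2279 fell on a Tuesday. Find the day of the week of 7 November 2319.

Day-of-year of February 11, 2279: 42.
Day-of-year of November 7, 2319: 311.
2279 has 365 days, so 365 − 42 = 323 days remain in 2279.
Full years 2280–2318: 30 common + 9 leap = 30×365 + 9×366 = 14244 days.
Total: 323 + 14244 + 311 = 14878 days.
14878 mod 7 = 3, so 3 days after Tuesday is Friday.

Friday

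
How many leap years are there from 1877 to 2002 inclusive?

30

Years divisible by 4: 1880, 1884, …, 2000 — 31 in all.
Of these, 1900 is divisible by 100 but not 400, so not leap.
2000 is divisible by 400, so still leap.
Leap years: 31 − 1 = 30.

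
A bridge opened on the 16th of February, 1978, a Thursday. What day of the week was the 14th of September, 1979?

Friday

February 16, 1978 → February 16, 1979: 365 days.
February 1979: 28 − 16 = 12 days remain (1979 is not a leap year, so February has 28 days).
Then March (31), April (30), May (31), June (30), July (31), August (31): 31 + 30 + 31 + 30 + 31 + 31 = 184 days.
September 1–14, 1979: 14 days.
Residual: 210 days.
Total: 575 days.
575 mod 7 = 1, so 1 day after Thursday is Friday.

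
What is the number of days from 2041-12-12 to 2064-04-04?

From December 12, 2041 to December 12, 2063: 22 years, of which 5 contain a Feb 29 — 17×365 + 5×366 = 8035 days.
December 2063: 31 − 12 = 19 days remain.
Then January (31), February 2064 (29), March (31): 31 + 29 + 31 = 91 days.
April 1–4, 2064: 4 days.
Residual: 114 days.
Total: 8149 days.

8149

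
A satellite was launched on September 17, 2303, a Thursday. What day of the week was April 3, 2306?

Tuesday

September 17, 2303 → September 17, 2304: 366 days (2304 is a leap year).
September 17, 2304 → September 17, 2305: 365 days.
September 2305: 30 − 17 = 13 days remain.
Then October (31), November (30), December (31), January (31), February 2306 (28), March (31): 31 + 30 + 31 + 31 + 28 + 31 = 182 days.
April 1–3, 2306: 3 days.
Residual: 198 days.
Total: 929 days.
929 mod 7 = 5, so 5 days after Thursday is Tuesday.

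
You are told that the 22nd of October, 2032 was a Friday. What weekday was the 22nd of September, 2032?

Wednesday

Count forward from the earlier date (September 22, 2032) to the later (October 22, 2032):
September 2032: 30 − 22 = 8 days remain.
October 1–22, 2032: 22 days.
Total: 8 + 22 = 30 days.
30 mod 7 = 2, so 2 days before Friday is Wednesday.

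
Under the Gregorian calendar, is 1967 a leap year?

1967 is not a leap year.

No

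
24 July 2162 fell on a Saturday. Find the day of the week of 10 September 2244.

From July 24, 2162 to July 24, 2244: 82 years, of which 20 contain a Feb 29 — 62×365 + 20×366 = 29950 days.
(2200 is not a leap year (divisible by 100 but not 400).)
July 2244: 31 − 24 = 7 days remain.
Then August (31): 31 days.
September 1–10, 2244: 10 days.
Residual: 48 days.
Total: 29998 days.
29998 mod 7 = 3, so 3 days after Saturday is Tuesday.

Tuesday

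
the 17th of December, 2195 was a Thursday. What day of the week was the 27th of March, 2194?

Count forward from the earlier date (March 27, 2194) to the later (December 17, 2195):
March 2194: 31 − 27 = 4 days remain.
Then 20 full months totalling 609 days.
December 1–17, 2195: 17 days.
Total: 4 + 609 + 17 = 630 days.
630 is a multiple of 7, so the 27th of March, 2194 falls on the same weekday: Thursday.

Thursday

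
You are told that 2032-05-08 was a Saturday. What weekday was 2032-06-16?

Wednesday

May 2032: 31 − 8 = 23 days remain.
June 1–16, 2032: 16 days.
Total: 23 + 16 = 39 days.
39 mod 7 = 4, so 4 days after Saturday is Wednesday.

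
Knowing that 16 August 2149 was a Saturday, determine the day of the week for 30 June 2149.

Monday

Count forward from the earlier date (June 30, 2149) to the later (August 16, 2149):
June 2149: 30 − 30 = 0 days remain.
Then July (31): 31 days.
August 1–16, 2149: 16 days.
Total: 0 + 31 + 16 = 47 days.
47 mod 7 = 5, so 5 days before Saturday is Monday.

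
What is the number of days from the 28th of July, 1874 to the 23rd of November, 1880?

2310

Day-of-year of July 28, 1874: 209.
Day-of-year of November 23, 1880: 328.
1874 has 365 days, so 365 − 209 = 156 days remain in 1874.
Full years: 1875: 365; 1876: 366; 1877: 365; 1878: 365; 1879: 365. Sum = 1826.
Total: 156 + 1826 + 328 = 2310 days.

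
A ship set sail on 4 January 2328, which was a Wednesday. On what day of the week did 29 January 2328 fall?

Within January 2328: 29 − 4 = 25 days.
25 mod 7 = 4, so 4 days after Wednesday is Sunday.

Sunday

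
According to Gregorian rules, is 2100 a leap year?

2100 is not a leap year (divisible by 100 but not 400).

No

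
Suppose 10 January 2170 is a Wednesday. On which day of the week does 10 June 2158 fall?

Count forward from the earlier date (June 10, 2158) to the later (January 10, 2170):
Day-of-year of June 10, 2158: 161.
Day-of-year of January 10, 2170: 10.
2158 has 365 days, so 365 − 161 = 204 days remain in 2158.
Full years 2159–2169: 8 common + 3 leap = 8×365 + 3×366 = 4018 days.
Total: 204 + 4018 + 10 = 4232 days.
4232 mod 7 = 4, so 4 days before Wednesday is Saturday.

Saturday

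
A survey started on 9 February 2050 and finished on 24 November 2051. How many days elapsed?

653

Day-of-year of February 9, 2050: 40.
Day-of-year of November 24, 2051: 328.
2050 has 365 days, so 365 − 40 = 325 days remain in 2050.
Total: 325 + 328 = 653 days.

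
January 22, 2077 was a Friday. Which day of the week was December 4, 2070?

Count forward from the earlier date (December 4, 2070) to the later (January 22, 2077):
Day-of-year of December 4, 2070: 338.
Day-of-year of January 22, 2077: 22.
2070 has 365 days, so 365 − 338 = 27 days remain in 2070.
Full years: 2071: 365; 2072: 366; 2073: 365; 2074: 365; 2075: 365; 2076: 366. Sum = 2192.
Total: 27 + 2192 + 22 = 2241 days.
2241 mod 7 = 1, so 1 day before Friday is Thursday.

Thursday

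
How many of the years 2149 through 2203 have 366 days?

12

Years divisible by 4: 2152, 2156, …, 2200 — 13 in all.
Of these, 2200 is divisible by 100 but not 400, so not leap.
Leap years: 13 − 1 = 12.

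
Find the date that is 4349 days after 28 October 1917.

24 September 1929

Count 4349 days after October 28, 1917:
Day-of-year of October 28, 1917: 301.
Day-of-year of September 24, 1929: 267.
1917 has 365 days, so 365 − 301 = 64 days remain in 1917.
Full years 1918–1928: 8 common + 3 leap = 8×365 + 3×366 = 4018 days.
Total: 64 + 4018 + 267 = 4349 days.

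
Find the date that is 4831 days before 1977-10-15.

1964-07-24

Count 4831 days before October 15, 1977:
Day-of-year of July 24, 1964: 206.
Day-of-year of October 15, 1977: 288.
1964 has 366 days, so 366 − 206 = 160 days remain in 1964.
Full years 1965–1976: 9 common + 3 leap = 9×365 + 3×366 = 4383 days.
Total: 160 + 4383 + 288 = 4831 days.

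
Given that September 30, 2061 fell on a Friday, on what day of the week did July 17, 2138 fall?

Thursday

Day-of-year of September 30, 2061: 273.
Day-of-year of July 17, 2138: 198.
2061 has 365 days, so 365 − 273 = 92 days remain in 2061.
Full years 2062–2137: 58 common + 18 leap = 58×365 + 18×366 = 27758 days.
Total: 92 + 27758 + 198 = 28048 days.
28048 mod 7 = 6, so 6 days after Friday is Thursday.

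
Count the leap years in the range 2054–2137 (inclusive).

20

Years divisible by 4: 2056, 2060, …, 2136 — 21 in all.
Of these, 2100 is divisible by 100 but not 400, so not leap.
Leap years: 21 − 1 = 20.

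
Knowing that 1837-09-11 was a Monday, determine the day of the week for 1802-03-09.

Tuesday

Count forward from the earlier date (March 9, 1802) to the later (September 11, 1837):
From March 9, 1802 to March 9, 1837: 35 years, of which 9 contain a Feb 29 — 26×365 + 9×366 = 12784 days.
March 1837: 31 − 9 = 22 days remain.
Then April (30), May (31), June (30), July (31), August (31): 30 + 31 + 30 + 31 + 31 = 153 days.
September 1–11, 1837: 11 days.
Residual: 186 days.
Total: 12970 days.
12970 mod 7 = 6, so 6 days before Monday is Tuesday.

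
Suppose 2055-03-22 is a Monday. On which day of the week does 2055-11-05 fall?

March 2055: 31 − 22 = 9 days remain.
Then April (30), May (31), June (30), July (31), August (31), September (30), October (31): 30 + 31 + 30 + 31 + 31 + 30 + 31 = 214 days.
November 1–5, 2055: 5 days.
Total: 9 + 214 + 5 = 228 days.
228 mod 7 = 4, so 4 days after Monday is Friday.

Friday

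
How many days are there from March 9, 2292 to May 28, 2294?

March 9, 2292 → March 9, 2293: 365 days.
March 9, 2293 → March 9, 2294: 365 days.
March 2294: 31 − 9 = 22 days remain.
Then April (30): 30 days.
May 1–28, 2294: 28 days.
Residual: 80 days.
Total: 810 days.

810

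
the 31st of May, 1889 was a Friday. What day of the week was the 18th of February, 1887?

Friday

Count forward from the earlier date (February 18, 1887) to the later (May 31, 1889):
Day-of-year of February 18, 1887: 49.
Day-of-year of May 31, 1889: 151.
1887 has 365 days, so 365 − 49 = 316 days remain in 1887.
Full years: 1888: 366. Sum = 366.
Total: 316 + 366 + 151 = 833 days.
833 is a multiple of 7, so the 18th of February, 1887 falls on the same weekday: Friday.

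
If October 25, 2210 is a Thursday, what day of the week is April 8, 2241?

Day-of-year of October 25, 2210: 298.
Day-of-year of April 8, 2241: 98.
2210 has 365 days, so 365 − 298 = 67 days remain in 2210.
Full years 2211–2240: 22 common + 8 leap = 22×365 + 8×366 = 10958 days.
Total: 67 + 10958 + 98 = 11123 days.
11123 is a multiple of 7, so April 8, 2241 falls on the same weekday: Thursday.

Thursday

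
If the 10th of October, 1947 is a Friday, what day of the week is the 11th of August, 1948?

Wednesday

October 1947: 31 − 10 = 21 days remain.
Then 9 full months totalling 274 days.
August 1–11, 1948: 11 days.
Residual: 306 days.
Total: 306 days.
306 mod 7 = 5, so 5 days after Friday is Wednesday.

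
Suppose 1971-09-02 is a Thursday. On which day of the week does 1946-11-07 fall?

Count forward from the earlier date (November 7, 1946) to the later (September 2, 1971):
From November 7, 1946 to November 7, 1970: 24 years, of which 6 contain a Feb 29 — 18×365 + 6×366 = 8766 days.
November 1970: 30 − 7 = 23 days remain.
Then 9 full months totalling 274 days.
September 1–2, 1971: 2 days.
Residual: 299 days.
Total: 9065 days.
9065 is a multiple of 7, so 1946-11-07 falls on the same weekday: Thursday.

Thursday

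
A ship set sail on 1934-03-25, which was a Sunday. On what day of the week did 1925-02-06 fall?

Friday

Count forward from the earlier date (February 6, 1925) to the later (March 25, 1934):
Day-of-year of February 6, 1925: 37.
Day-of-year of March 25, 1934: 84.
1925 has 365 days, so 365 − 37 = 328 days remain in 1925.
Full years 1926–1933: 6 common + 2 leap = 6×365 + 2×366 = 2922 days.
Total: 328 + 2922 + 84 = 3334 days.
3334 mod 7 = 2, so 2 days before Sunday is Friday.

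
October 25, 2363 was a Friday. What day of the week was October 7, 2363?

Monday

Count forward from the earlier date (October 7, 2363) to the later (October 25, 2363):
Within October 2363: 25 − 7 = 18 days.
18 mod 7 = 4, so 4 days before Friday is Monday.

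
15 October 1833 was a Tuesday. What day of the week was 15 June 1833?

Saturday

Count forward from the earlier date (June 15, 1833) to the later (October 15, 1833):
June 1833: 30 − 15 = 15 days remain.
Then July (31), August (31), September (30): 31 + 31 + 30 = 92 days.
October 1–15, 1833: 15 days.
Total: 15 + 92 + 15 = 122 days.
122 mod 7 = 3, so 3 days before Tuesday is Saturday.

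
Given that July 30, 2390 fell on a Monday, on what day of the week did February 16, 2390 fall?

Count forward from the earlier date (February 16, 2390) to the later (July 30, 2390):
February 2390: 28 − 16 = 12 days remain (2390 is not a leap year, so February has 28 days).
Then March (31), April (30), May (31), June (30): 31 + 30 + 31 + 30 = 122 days.
July 1–30, 2390: 30 days.
Total: 12 + 122 + 30 = 164 days.
164 mod 7 = 3, so 3 days before Monday is Friday.

Friday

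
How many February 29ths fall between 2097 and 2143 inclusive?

Years divisible by 4 in [2097, 2143]: 2100, 2104, 2108, 2112, 2116, 2120, 2124, 2128, 2132, 2136, 2140.
Of these, 2100 is divisible by 100 but not 400, so not leap.
Leap years: 11 − 1 = 10.

10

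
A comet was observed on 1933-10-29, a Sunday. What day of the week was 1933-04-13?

Count forward from the earlier date (April 13, 1933) to the later (October 29, 1933):
April 1933: 30 − 13 = 17 days remain.
Then May (31), June (30), July (31), August (31), September (30): 31 + 30 + 31 + 31 + 30 = 153 days.
October 1–29, 1933: 29 days.
Total: 17 + 153 + 29 = 199 days.
199 mod 7 = 3, so 3 days before Sunday is Thursday.

Thursday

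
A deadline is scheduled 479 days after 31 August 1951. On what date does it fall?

22 December 1952

Count 479 days after August 31, 1951:
Day-of-year of August 31, 1951: 243.
Day-of-year of December 22, 1952: 357.
1951 has 365 days, so 365 − 243 = 122 days remain in 1951.
Total: 122 + 357 = 479 days.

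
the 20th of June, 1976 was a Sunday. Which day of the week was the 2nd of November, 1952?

Count forward from the earlier date (November 2, 1952) to the later (June 20, 1976):
From November 2, 1952 to November 2, 1975: 23 years, of which 5 contain a Feb 29 — 18×365 + 5×366 = 8400 days.
November 1975: 30 − 2 = 28 days remain.
Then December (31), January (31), February 1976 (29), March (31), April (30), May (31): 31 + 31 + 29 + 31 + 30 + 31 = 183 days.
June 1–20, 1976: 20 days.
Residual: 231 days.
Total: 8631 days.
8631 is a multiple of 7, so the 2nd of November, 1952 falls on the same weekday: Sunday.

Sunday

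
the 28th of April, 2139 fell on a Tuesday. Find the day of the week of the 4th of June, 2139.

April 2139: 30 − 28 = 2 days remain.
Then May (31): 31 days.
June 1–4, 2139: 4 days.
Total: 2 + 31 + 4 = 37 days.
37 mod 7 = 2, so 2 days after Tuesday is Thursday.

Thursday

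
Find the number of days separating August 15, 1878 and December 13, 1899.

7790

From August 15, 1878 to August 15, 1899: 21 years, of which 5 contain a Feb 29 — 16×365 + 5×366 = 7670 days.
August 1899: 31 − 15 = 16 days remain.
Then September (30), October (31), November (30): 30 + 31 + 30 = 91 days.
December 1–13, 1899: 13 days.
Residual: 120 days.
Total: 7790 days.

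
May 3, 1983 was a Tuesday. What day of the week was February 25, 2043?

Wednesday

From May 3, 1983 to May 3, 2042: 59 years, of which 15 contain a Feb 29 — 44×365 + 15×366 = 21550 days.
(2000 is a leap year (divisible by 400).)
May 2042: 31 − 3 = 28 days remain.
Then June (30), July (31), August (31), September (30), October (31), November (30), December (31), January (31): 30 + 31 + 31 + 30 + 31 + 30 + 31 + 31 = 245 days.
February 1–25, 2043: 25 days (2043 is not a leap year).
Residual: 298 days.
Total: 21848 days.
21848 mod 7 = 1, so 1 day after Tuesday is Wednesday.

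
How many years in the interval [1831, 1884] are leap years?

Years divisible by 4: 1832, 1836, …, 1884 — 14 in all.
No century exceptions apply. Count: 14.

14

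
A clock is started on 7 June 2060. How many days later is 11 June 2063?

June 7, 2060 → June 7, 2061: 365 days.
June 7, 2061 → June 7, 2062: 365 days.
June 7, 2062 → June 7, 2063: 365 days.
Within June 2063: 11 − 7 = 4 days.
Total: 1099 days.

1099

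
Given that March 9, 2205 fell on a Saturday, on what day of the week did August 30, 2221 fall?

From March 9, 2205 to March 9, 2221: 16 years, of which 4 contain a Feb 29 — 12×365 + 4×366 = 5844 days.
March 2221: 31 − 9 = 22 days remain.
Then April (30), May (31), June (30), July (31): 30 + 31 + 30 + 31 = 122 days.
August 1–30, 2221: 30 days.
Residual: 174 days.
Total: 6018 days.
6018 mod 7 = 5, so 5 days after Saturday is Thursday.

Thursday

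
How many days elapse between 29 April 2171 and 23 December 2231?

Day-of-year of April 29, 2171: 119.
Day-of-year of December 23, 2231: 357.
2171 has 365 days, so 365 − 119 = 246 days remain in 2171.
Full years 2172–2230: 45 common + 14 leap = 45×365 + 14×366 = 21549 days.
Total: 246 + 21549 + 357 = 22152 days.

22152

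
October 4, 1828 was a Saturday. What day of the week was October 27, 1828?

Monday

Within October 1828: 27 − 4 = 23 days.
23 mod 7 = 2, so 2 days after Saturday is Monday.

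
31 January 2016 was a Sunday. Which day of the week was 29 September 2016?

Thursday

January 2016: 31 − 31 = 0 days remain.
Then February 2016 (29), March (31), April (30), May (31), June (30), July (31), August (31): 29 + 31 + 30 + 31 + 30 + 31 + 31 = 213 days.
September 1–29, 2016: 29 days.
Total: 0 + 213 + 29 = 242 days.
242 mod 7 = 4, so 4 days after Sunday is Thursday.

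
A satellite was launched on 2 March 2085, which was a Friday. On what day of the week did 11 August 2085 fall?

Saturday

March 2085: 31 − 2 = 29 days remain.
Then April (30), May (31), June (30), July (31): 30 + 31 + 30 + 31 = 122 days.
August 1–11, 2085: 11 days.
Total: 29 + 122 + 11 = 162 days.
162 mod 7 = 1, so 1 day after Friday is Saturday.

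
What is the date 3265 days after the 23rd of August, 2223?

the 31st of July, 2232

Count 3265 days after August 23, 2223:
From August 23, 2223 to August 23, 2231: 8 years, of which 2 contain a Feb 29 — 6×365 + 2×366 = 2922 days.
August 2231: 31 − 23 = 8 days remain.
Then 10 full months totalling 304 days.
July 1–31, 2232: 31 days.
Residual: 343 days.
Total: 3265 days.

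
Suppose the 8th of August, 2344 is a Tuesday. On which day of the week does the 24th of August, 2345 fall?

Day-of-year of August 8, 2344: 221.
Day-of-year of August 24, 2345: 236.
2344 has 366 days, so 366 − 221 = 145 days remain in 2344.
Total: 145 + 236 = 381 days.
381 mod 7 = 3, so 3 days after Tuesday is Friday.

Friday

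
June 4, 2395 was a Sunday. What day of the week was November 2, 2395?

June 2395: 30 − 4 = 26 days remain.
Then July (31), August (31), September (30), October (31): 31 + 31 + 30 + 31 = 123 days.
November 1–2, 2395: 2 days.
Total: 26 + 123 + 2 = 151 days.
151 mod 7 = 4, so 4 days after Sunday is Thursday.

Thursday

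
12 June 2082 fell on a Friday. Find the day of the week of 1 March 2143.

Friday

Day-of-year of June 12, 2082: 163.
Day-of-year of March 1, 2143: 60.
2082 has 365 days, so 365 − 163 = 202 days remain in 2082.
Full years 2083–2142: 46 common + 14 leap = 46×365 + 14×366 = 21914 days.
Total: 202 + 21914 + 60 = 22176 days.
22176 is a multiple of 7, so 1 March 2143 falls on the same weekday: Friday.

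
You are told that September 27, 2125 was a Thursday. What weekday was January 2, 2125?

Tuesday

Count forward from the earlier date (January 2, 2125) to the later (September 27, 2125):
January 2125: 31 − 2 = 29 days remain.
Then February 2125 (28), March (31), April (30), May (31), June (30), July (31), August (31): 28 + 31 + 30 + 31 + 30 + 31 + 31 = 212 days.
September 1–27, 2125: 27 days.
Total: 29 + 212 + 27 = 268 days.
268 mod 7 = 2, so 2 days before Thursday is Tuesday.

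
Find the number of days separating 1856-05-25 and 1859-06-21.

1122

May 25, 1856 → May 25, 1857: 365 days.
May 25, 1857 → May 25, 1858: 365 days.
May 25, 1858 → May 25, 1859: 365 days.
May 1859: 31 − 25 = 6 days remain.
June 1–21, 1859: 21 days.
Residual: 27 days.
Total: 1122 days.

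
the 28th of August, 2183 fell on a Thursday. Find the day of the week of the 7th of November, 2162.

Sunday

Count forward from the earlier date (November 7, 2162) to the later (August 28, 2183):
Day-of-year of November 7, 2162: 311.
Day-of-year of August 28, 2183: 240.
2162 has 365 days, so 365 − 311 = 54 days remain in 2162.
Full years 2163–2182: 15 common + 5 leap = 15×365 + 5×366 = 7305 days.
Total: 54 + 7305 + 240 = 7599 days.
7599 mod 7 = 4, so 4 days before Thursday is Sunday.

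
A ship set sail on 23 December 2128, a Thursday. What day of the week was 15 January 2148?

From December 23, 2128 to December 23, 2147: 19 years, of which 4 contain a Feb 29 — 15×365 + 4×366 = 6939 days.
December 2147: 31 − 23 = 8 days remain.
January 1–15, 2148: 15 days.
Residual: 23 days.
Total: 6962 days.
6962 mod 7 = 4, so 4 days after Thursday is Monday.

Monday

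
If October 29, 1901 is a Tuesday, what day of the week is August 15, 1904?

October 29, 1901 → October 29, 1902: 365 days.
October 29, 1902 → October 29, 1903: 365 days.
October 1903: 31 − 29 = 2 days remain.
Then 9 full months totalling 274 days.
August 1–15, 1904: 15 days.
Residual: 291 days.
Total: 1021 days.
1021 mod 7 = 6, so 6 days after Tuesday is Monday.

Monday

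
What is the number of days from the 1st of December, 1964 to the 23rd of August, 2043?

From December 1, 1964 to December 1, 2042: 78 years, of which 19 contain a Feb 29 — 59×365 + 19×366 = 28489 days.
(2000 is a leap year (divisible by 400).)
December 2042: 31 − 1 = 30 days remain.
Then January (31), February 2043 (28), March (31), April (30), May (31), June (30), July (31): 31 + 28 + 31 + 30 + 31 + 30 + 31 = 212 days.
August 1–23, 2043: 23 days.
Residual: 265 days.
Total: 28754 days.

28754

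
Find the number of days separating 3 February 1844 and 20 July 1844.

168

February 1844: 29 − 3 = 26 days remain (1844 is a leap year, so February has 29 days).
Then March (31), April (30), May (31), June (30): 31 + 30 + 31 + 30 = 122 days.
July 1–20, 1844: 20 days.
Total: 26 + 122 + 20 = 168 days.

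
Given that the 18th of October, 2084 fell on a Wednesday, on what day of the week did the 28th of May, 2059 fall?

Count forward from the earlier date (May 28, 2059) to the later (October 18, 2084):
Day-of-year of May 28, 2059: 148.
Day-of-year of October 18, 2084: 292.
2059 has 365 days, so 365 − 148 = 217 days remain in 2059.
Full years 2060–2083: 18 common + 6 leap = 18×365 + 6×366 = 8766 days.
Total: 217 + 8766 + 292 = 9275 days.
9275 is a multiple of 7, so the 28th of May, 2059 falls on the same weekday: Wednesday.

Wednesday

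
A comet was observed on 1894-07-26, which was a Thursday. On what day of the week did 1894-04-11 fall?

Count forward from the earlier date (April 11, 1894) to the later (July 26, 1894):
April 1894: 30 − 11 = 19 days remain.
Then May (31), June (30): 31 + 30 = 61 days.
July 1–26, 1894: 26 days.
Total: 19 + 61 + 26 = 106 days.
106 mod 7 = 1, so 1 day before Thursday is Wednesday.

Wednesday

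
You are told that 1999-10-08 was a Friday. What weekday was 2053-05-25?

Sunday

Day-of-year of October 8, 1999: 281.
Day-of-year of May 25, 2053: 145.
1999 has 365 days, so 365 − 281 = 84 days remain in 1999.
Full years 2000–2052: 39 common + 14 leap = 39×365 + 14×366 = 19359 days.
Total: 84 + 19359 + 145 = 19588 days.
19588 mod 7 = 2, so 2 days after Friday is Sunday.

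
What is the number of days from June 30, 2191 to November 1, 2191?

June 2191: 30 − 30 = 0 days remain.
Then July (31), August (31), September (30), October (31): 31 + 31 + 30 + 31 = 123 days.
November 1, 2191: 1 day.
Total: 0 + 123 + 1 = 124 days.

124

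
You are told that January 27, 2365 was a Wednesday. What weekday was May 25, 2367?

January 27, 2365 → January 27, 2366: 365 days.
January 27, 2366 → January 27, 2367: 365 days.
January 2367: 31 − 27 = 4 days remain.
Then February 2367 (28), March (31), April (30): 28 + 31 + 30 = 89 days.
May 1–25, 2367: 25 days.
Residual: 118 days.
Total: 848 days.
848 mod 7 = 1, so 1 day after Wednesday is Thursday.

Thursday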